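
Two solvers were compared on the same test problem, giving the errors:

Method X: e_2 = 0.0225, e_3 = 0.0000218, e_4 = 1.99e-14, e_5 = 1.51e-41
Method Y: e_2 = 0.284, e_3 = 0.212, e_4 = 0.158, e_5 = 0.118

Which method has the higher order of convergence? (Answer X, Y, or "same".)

Method X: p ≈ ln(1.51e-41/1.99e-14)/ln(1.99e-14/0.0000218) ≈ 3.00.
Method Y: p ≈ ln(0.118/0.158)/ln(0.158/0.212) ≈ 0.99.
Method X has the higher order (≈3.0 vs ≈1.0).

X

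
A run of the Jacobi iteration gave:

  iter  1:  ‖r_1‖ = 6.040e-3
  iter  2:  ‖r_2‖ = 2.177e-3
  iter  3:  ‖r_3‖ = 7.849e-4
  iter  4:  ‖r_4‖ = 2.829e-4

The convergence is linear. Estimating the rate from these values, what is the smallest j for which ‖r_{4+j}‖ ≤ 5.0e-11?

Rate ρ ≈ ‖r_4‖/‖r_3‖ = 2.829e-4/7.849e-4 = 0.3604.
After j more steps, ‖r_{4+j}‖ ≈ 2.829e-4·ρ^j; need ρ^j ≤ 5.0e-11/2.829e-4 = 1.76741e-07.
j ≥ ln(1.76741e-07)/ln(0.3604) = -15.5486/-1.02054 = 15.236.
So 16 more iterations are needed.

16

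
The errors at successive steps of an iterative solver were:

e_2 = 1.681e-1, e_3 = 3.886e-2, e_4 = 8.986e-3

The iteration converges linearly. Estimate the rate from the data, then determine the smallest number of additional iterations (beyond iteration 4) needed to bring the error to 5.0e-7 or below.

7

Rate ρ ≈ e_4/e_3 = 8.986e-3/3.886e-2 = 0.2312.
After j more steps, e_{4+j} ≈ 8.986e-3·ρ^j; need ρ^j ≤ 5.0e-7/8.986e-3 = 5.56421e-05.
j ≥ ln(5.56421e-05)/ln(0.2312) = -9.7966/-1.46447 = 6.690.
So 7 more iterations are needed.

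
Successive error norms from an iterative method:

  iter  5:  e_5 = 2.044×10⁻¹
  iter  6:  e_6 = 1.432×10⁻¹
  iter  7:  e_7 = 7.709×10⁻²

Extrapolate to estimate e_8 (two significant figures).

2.6e-2

First estimate the order: p ≈ ln(e_7/e_6) / ln(e_6/e_5) = ln(7.709×10⁻²/1.432×10⁻¹)/ln(1.432×10⁻¹/2.044×10⁻¹) = ln(0.538338)/ln(0.700587) ≈ 1.7403.
Then e_8 ≈ e_7·(e_7/e_6)^p = 7.709×10⁻²·(0.538338)^1.7403 = 7.709×10⁻²·0.340373 ≈ 0.02624.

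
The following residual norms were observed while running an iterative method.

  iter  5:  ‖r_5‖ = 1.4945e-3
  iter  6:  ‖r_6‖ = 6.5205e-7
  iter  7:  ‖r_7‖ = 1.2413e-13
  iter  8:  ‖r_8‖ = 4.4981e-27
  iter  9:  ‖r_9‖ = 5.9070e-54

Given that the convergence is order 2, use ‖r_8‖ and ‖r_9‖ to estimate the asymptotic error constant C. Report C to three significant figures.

C ≈ ‖r_9‖ / ‖r_8‖^2
  = 5.9070e-54 / (4.4981e-27)^2
  = 5.9070e-54 / 2.02329e-53 ≈ 0.29195

0.292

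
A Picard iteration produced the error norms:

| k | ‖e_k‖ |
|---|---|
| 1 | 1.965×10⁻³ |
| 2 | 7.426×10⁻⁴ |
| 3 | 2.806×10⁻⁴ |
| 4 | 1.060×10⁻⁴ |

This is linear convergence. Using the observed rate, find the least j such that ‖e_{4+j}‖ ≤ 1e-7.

Rate ρ ≈ ‖e_4‖/‖e_3‖ = 1.060×10⁻⁴/2.806×10⁻⁴ = 0.3778.
After j more steps, ‖e_{4+j}‖ ≈ 1.060×10⁻⁴·ρ^j; need ρ^j ≤ 1e-7/1.060×10⁻⁴ = 0.000943396.
j ≥ ln(0.000943396)/ln(0.3778) = -6.9660/-0.97339 = 7.156.
So 8 more iterations are needed.

8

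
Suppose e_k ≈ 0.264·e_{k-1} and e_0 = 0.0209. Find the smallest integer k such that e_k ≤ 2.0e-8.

11

After k steps, e_k ≈ 0.0209·0.264^k.
Need 0.264^k ≤ 2.0e-8/0.0209 = 9.56938e-07.
k ≥ ln(9.56938e-07)/ln(0.264) = -13.8595/-1.33181 = 10.407.
Smallest integer k = 11.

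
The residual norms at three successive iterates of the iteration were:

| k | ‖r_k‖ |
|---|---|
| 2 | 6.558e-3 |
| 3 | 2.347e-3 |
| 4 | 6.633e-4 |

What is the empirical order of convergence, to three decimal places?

p ≈ ln(‖r_4‖/‖r_3‖) / ln(‖r_3‖/‖r_2‖)
  = ln(6.633e-4/2.347e-3) / ln(2.347e-3/6.558e-3)
  = ln(0.282616) / ln(0.357884)
  = -1.263666 / -1.027546 ≈ 1.229790

1.230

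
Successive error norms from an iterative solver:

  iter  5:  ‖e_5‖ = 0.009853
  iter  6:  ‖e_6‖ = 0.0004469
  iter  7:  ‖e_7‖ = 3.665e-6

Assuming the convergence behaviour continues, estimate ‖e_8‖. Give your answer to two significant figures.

2.1e-9

First estimate the order: p ≈ ln(‖e_7‖/‖e_6‖) / ln(‖e_6‖/‖e_5‖) = ln(3.665e-6/0.0004469)/ln(0.0004469/0.009853) = ln(0.00820094)/ln(0.0453567) ≈ 1.5529.
Then ‖e_8‖ ≈ ‖e_7‖·(‖e_7‖/‖e_6‖)^p = 3.665e-6·(0.00820094)^1.5529 = 3.665e-6·0.000576022 ≈ 2.111e-09.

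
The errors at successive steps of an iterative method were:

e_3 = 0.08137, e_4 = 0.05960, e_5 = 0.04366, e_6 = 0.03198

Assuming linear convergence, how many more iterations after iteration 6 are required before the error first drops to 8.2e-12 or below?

Rate ρ ≈ e_6/e_5 = 0.03198/0.04366 = 0.7325.
After j more steps, e_{6+j} ≈ 0.03198·ρ^j; need ρ^j ≤ 8.2e-12/0.03198 = 2.5641e-10.
j ≥ ln(2.5641e-10)/ln(0.7325) = -22.0842/-0.31129 = 70.944.
So 71 more iterations are needed.

71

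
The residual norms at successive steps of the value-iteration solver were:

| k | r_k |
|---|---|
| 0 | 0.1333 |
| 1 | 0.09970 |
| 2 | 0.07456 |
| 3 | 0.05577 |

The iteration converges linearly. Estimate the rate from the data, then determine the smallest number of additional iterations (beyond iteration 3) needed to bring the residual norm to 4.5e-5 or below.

25

Rate ρ ≈ r_3/r_2 = 0.05577/0.07456 = 0.7480.
After j more steps, r_{3+j} ≈ 0.05577·ρ^j; need ρ^j ≤ 4.5e-5/0.05577 = 0.000806885.
j ≥ ln(0.000806885)/ln(0.7480) = -7.1223/-0.29035 = 24.530.
So 25 more iterations are needed.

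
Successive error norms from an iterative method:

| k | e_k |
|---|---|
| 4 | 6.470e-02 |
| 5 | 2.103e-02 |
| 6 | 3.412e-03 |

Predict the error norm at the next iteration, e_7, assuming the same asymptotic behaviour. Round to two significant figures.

1.8e-4

First estimate the order: p ≈ ln(e_6/e_5) / ln(e_5/e_4) = ln(3.412e-03/2.103e-02)/ln(2.103e-02/6.470e-02) = ln(0.162244)/ln(0.325039) ≈ 1.6183.
Then e_7 ≈ e_6·(e_6/e_5)^p = 3.412e-03·(0.162244)^1.6183 = 3.412e-03·0.0527006 ≈ 0.0001798.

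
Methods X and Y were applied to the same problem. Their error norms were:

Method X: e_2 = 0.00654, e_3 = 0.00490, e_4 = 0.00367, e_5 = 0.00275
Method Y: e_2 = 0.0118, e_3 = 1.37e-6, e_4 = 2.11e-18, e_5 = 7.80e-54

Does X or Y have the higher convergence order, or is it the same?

Y

Method X: p ≈ ln(0.00275/0.00367)/ln(0.00367/0.00490) ≈ 1.00.
Method Y: p ≈ ln(7.80e-54/2.11e-18)/ln(2.11e-18/1.37e-6) ≈ 3.00.
Method Y has the higher order (≈3.0 vs ≈1.0).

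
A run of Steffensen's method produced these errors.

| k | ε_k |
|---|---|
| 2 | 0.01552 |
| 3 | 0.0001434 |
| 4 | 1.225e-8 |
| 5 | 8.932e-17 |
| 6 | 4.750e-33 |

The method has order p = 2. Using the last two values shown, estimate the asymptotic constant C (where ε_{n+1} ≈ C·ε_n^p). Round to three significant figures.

C ≈ ε_6 / ε_5^2
  = 4.750e-33 / (8.932e-17)^2
  = 4.750e-33 / 7.97806e-33 ≈ 0.59538

0.595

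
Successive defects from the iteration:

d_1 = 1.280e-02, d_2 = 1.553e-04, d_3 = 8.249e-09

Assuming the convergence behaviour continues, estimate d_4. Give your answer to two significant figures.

2.4e-18

First estimate the order: p ≈ ln(d_3/d_2) / ln(d_2/d_1) = ln(8.249e-09/1.553e-04)/ln(1.553e-04/1.280e-02) = ln(5.31165e-05)/ln(0.0121328) ≈ 2.2310.
Then d_4 ≈ d_3·(d_3/d_2)^p = 8.249e-09·(5.31165e-05)^2.2310 = 8.249e-09·2.90394e-10 ≈ 2.395e-18.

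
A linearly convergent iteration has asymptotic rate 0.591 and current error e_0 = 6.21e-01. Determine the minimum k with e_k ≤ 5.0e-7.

27

After k steps, e_k ≈ 6.21e-01·0.591^k.
Need 0.591^k ≤ 5.0e-7/6.21e-01 = 8.05153e-07.
k ≥ ln(8.05153e-07)/ln(0.591) = -14.0322/-0.52594 = 26.680.
Smallest integer k = 27.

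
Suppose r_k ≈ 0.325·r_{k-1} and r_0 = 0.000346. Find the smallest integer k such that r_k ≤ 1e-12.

18

After k steps, r_k ≈ 0.000346·0.325^k.
Need 0.325^k ≤ 1e-12/0.000346 = 2.89017e-09.
k ≥ ln(2.89017e-09)/ln(0.325) = -19.6620/-1.12393 = 17.494.
Smallest integer k = 18.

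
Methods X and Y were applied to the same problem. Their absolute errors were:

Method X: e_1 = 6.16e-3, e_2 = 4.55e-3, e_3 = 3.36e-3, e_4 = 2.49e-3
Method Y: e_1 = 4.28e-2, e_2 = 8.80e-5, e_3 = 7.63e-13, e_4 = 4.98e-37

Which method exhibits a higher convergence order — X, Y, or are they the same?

Y

Method X: p ≈ ln(2.49e-3/3.36e-3)/ln(3.36e-3/4.55e-3) ≈ 0.99.
Method Y: p ≈ ln(4.98e-37/7.63e-13)/ln(7.63e-13/8.80e-5) ≈ 3.00.
Method Y has the higher order (≈3.0 vs ≈1.0).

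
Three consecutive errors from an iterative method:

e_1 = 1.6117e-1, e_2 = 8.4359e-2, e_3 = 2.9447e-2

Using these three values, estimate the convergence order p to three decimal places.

p ≈ ln(e_3/e_2) / ln(e_2/e_1)
  = ln(2.9447e-2/8.4359e-2) / ln(8.4359e-2/1.6117e-1)
  = ln(0.349068) / ln(0.523416)
  = -1.052489 / -0.647379 ≈ 1.625769

1.626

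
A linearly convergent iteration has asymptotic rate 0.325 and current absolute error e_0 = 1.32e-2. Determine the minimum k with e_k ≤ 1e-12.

After k steps, e_k ≈ 1.32e-2·0.325^k.
Need 0.325^k ≤ 1e-12/1.32e-2 = 7.57576e-11.
k ≥ ln(7.57576e-11)/ln(0.325) = -23.3035/-1.12393 = 20.734.
Smallest integer k = 21.

21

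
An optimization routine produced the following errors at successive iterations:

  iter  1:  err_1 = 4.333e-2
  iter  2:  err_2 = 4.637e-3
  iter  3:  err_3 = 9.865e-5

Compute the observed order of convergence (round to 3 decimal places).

p ≈ ln(err_3/err_2) / ln(err_2/err_1)
  = ln(9.865e-5/4.637e-3) / ln(4.637e-3/4.333e-2)
  = ln(0.0212745) / ln(0.107016)
  = -3.850246 / -2.234777 ≈ 1.722877

1.723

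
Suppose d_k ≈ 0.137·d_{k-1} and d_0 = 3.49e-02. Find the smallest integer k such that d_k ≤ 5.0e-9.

After k steps, d_k ≈ 3.49e-02·0.137^k.
Need 0.137^k ≤ 5.0e-9/3.49e-02 = 1.43266e-07.
k ≥ ln(1.43266e-07)/ln(0.137) = -15.7586/-1.98777 = 7.928.
Smallest integer k = 8.

8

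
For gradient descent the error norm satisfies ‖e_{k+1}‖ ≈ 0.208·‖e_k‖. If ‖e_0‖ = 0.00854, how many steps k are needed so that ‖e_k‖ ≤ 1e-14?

18

After k steps, ‖e_k‖ ≈ 0.00854·0.208^k.
Need 0.208^k ≤ 1e-14/0.00854 = 1.17096e-12.
k ≥ ln(1.17096e-12)/ln(0.208) = -27.4732/-1.57022 = 17.496.
Smallest integer k = 18.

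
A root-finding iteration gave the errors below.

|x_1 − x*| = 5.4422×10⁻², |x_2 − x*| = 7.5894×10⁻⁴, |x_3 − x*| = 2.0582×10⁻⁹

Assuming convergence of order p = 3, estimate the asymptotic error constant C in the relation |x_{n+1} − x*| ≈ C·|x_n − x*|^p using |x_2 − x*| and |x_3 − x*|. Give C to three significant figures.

4.71

C ≈ |x_3 − x*| / |x_2 − x*|^3
  = 2.0582×10⁻⁹ / (7.5894×10⁻⁴)^3
  = 2.0582×10⁻⁹ / 4.37142e-10 ≈ 4.7083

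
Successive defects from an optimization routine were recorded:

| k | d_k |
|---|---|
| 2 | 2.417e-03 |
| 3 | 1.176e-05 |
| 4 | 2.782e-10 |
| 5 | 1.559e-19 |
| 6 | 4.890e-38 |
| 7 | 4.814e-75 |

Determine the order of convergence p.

Consecutive ratios: d_7/d_6 = 4.814e-75/4.890e-38 = 9.84458e-38, d_6/d_5 = 4.890e-38/1.559e-19 = 3.13663e-19.
p ≈ ln(9.84458e-38)/ln(3.13663e-19) = -85.2113/-42.6060 ≈ 2.00.
So the convergence is quadratic (order 2).

2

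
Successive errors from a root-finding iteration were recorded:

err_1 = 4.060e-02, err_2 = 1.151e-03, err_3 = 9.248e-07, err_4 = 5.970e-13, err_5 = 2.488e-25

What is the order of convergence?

2

Consecutive ratios: err_5/err_4 = 2.488e-25/5.970e-13 = 4.1675e-13, err_4/err_3 = 5.970e-13/9.248e-07 = 6.45545e-07.
p ≈ ln(4.1675e-13)/ln(6.45545e-07) = -28.5063/-14.2532 ≈ 2.00.
So the convergence is quadratic (order 2).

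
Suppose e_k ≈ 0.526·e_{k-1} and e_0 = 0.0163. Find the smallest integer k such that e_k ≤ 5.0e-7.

After k steps, e_k ≈ 0.0163·0.526^k.
Need 0.526^k ≤ 5.0e-7/0.0163 = 3.06748e-05.
k ≥ ln(3.06748e-05)/ln(0.526) = -10.3921/-0.64245 = 16.176.
Smallest integer k = 17.

17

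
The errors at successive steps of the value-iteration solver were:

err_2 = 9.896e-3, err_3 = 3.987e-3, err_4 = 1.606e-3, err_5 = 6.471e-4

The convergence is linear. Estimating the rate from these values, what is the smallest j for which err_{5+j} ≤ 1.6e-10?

Rate ρ ≈ err_5/err_4 = 6.471e-4/1.606e-3 = 0.4029.
After j more steps, err_{5+j} ≈ 6.471e-4·ρ^j; need ρ^j ≤ 1.6e-10/6.471e-4 = 2.47257e-07.
j ≥ ln(2.47257e-07)/ln(0.4029) = -15.2128/-0.90907 = 16.734.
So 17 more iterations are needed.

17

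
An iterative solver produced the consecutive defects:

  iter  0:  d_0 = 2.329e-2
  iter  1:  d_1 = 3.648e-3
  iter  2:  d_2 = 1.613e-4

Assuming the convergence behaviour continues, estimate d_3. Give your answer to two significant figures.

First estimate the order: p ≈ ln(d_2/d_1) / ln(d_1/d_0) = ln(1.613e-4/3.648e-3)/ln(3.648e-3/2.329e-2) = ln(0.044216)/ln(0.156634) ≈ 1.6823.
Then d_3 ≈ d_2·(d_2/d_1)^p = 1.613e-4·(0.044216)^1.6823 = 1.613e-4·0.00526573 ≈ 8.494e-07.

8.5e-7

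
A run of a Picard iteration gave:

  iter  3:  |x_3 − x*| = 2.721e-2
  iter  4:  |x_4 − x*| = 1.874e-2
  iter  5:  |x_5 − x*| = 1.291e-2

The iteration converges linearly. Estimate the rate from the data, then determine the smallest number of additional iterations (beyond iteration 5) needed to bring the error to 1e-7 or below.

Rate ρ ≈ |x_5 − x*|/|x_4 − x*| = 1.291e-2/1.874e-2 = 0.6889.
After j more steps, |x_{5+j} − x*| ≈ 1.291e-2·ρ^j; need ρ^j ≤ 1e-7/1.291e-2 = 7.74593e-06.
j ≥ ln(7.74593e-06)/ln(0.6889) = -11.7683/-0.37266 = 31.579.
So 32 more iterations are needed.

32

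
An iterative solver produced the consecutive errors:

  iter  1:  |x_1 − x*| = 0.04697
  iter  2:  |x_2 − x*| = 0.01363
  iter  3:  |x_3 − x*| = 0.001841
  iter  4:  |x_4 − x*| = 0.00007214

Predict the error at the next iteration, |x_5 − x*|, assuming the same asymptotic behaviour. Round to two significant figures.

3.8e-7

First estimate the order: p ≈ ln(|x_4 − x*|/|x_3 − x*|) / ln(|x_3 − x*|/|x_2 − x*|) = ln(0.00007214/0.001841)/ln(0.001841/0.01363) = ln(0.0391852)/ln(0.13507) ≈ 1.6181.
Then |x_5 − x*| ≈ |x_4 − x*|·(|x_4 − x*|/|x_3 − x*|)^p = 0.00007214·(0.0391852)^1.6181 = 0.00007214·0.00529092 ≈ 3.817e-07.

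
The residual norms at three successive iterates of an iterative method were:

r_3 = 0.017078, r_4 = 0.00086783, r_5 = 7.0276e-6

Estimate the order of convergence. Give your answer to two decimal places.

p ≈ ln(r_5/r_4) / ln(r_4/r_3)
  = ln(7.0276e-6/0.00086783) / ln(0.00086783/0.017078)
  = ln(0.0080979) / ln(0.0508157)
  = -4.81615 / -2.97955 ≈ 1.61640

1.62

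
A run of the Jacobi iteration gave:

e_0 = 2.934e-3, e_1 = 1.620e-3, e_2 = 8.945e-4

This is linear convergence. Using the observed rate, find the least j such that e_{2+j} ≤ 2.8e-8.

18

Rate ρ ≈ e_2/e_1 = 8.945e-4/1.620e-3 = 0.5522.
After j more steps, e_{2+j} ≈ 8.945e-4·ρ^j; need ρ^j ≤ 2.8e-8/8.945e-4 = 3.13024e-05.
j ≥ ln(3.13024e-05)/ln(0.5522) = -10.3718/-0.59384 = 17.466.
So 18 more iterations are needed.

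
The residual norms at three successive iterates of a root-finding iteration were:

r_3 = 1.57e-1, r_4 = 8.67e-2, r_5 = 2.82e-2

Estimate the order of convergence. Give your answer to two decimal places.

p ≈ ln(r_5/r_4) / ln(r_4/r_3)
  = ln(2.82e-2/8.67e-2) / ln(8.67e-2/1.57e-1)
  = ln(0.32526) / ln(0.552229)
  = -1.12313 / -0.59379 ≈ 1.89146

1.89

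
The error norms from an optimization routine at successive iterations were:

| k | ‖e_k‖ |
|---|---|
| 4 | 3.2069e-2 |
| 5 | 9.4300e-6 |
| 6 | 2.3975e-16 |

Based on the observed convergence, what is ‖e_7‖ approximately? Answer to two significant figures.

First estimate the order: p ≈ ln(‖e_6‖/‖e_5‖) / ln(‖e_5‖/‖e_4‖) = ln(2.3975e-16/9.4300e-6)/ln(9.4300e-6/3.2069e-2) = ln(2.54242e-11)/ln(0.000294053) ≈ 3.0000.
Then ‖e_7‖ ≈ ‖e_6‖·(‖e_6‖/‖e_5‖)^p = 2.3975e-16·(2.54242e-11)^3.0000 = 2.3975e-16·1.64339e-32 ≈ 3.94e-48.

3.9e-48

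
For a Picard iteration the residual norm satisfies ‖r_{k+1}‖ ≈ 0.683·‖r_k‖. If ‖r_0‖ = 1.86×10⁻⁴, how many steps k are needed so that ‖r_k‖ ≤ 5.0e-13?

After k steps, ‖r_k‖ ≈ 1.86×10⁻⁴·0.683^k.
Need 0.683^k ≤ 5.0e-13/1.86×10⁻⁴ = 2.68817e-09.
k ≥ ln(2.68817e-09)/ln(0.683) = -19.7344/-0.38126 = 51.761.
Smallest integer k = 52.

52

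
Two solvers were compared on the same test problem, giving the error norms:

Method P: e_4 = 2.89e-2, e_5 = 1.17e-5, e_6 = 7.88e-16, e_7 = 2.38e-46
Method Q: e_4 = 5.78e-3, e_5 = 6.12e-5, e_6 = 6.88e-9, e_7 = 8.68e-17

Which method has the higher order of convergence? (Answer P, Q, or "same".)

Method P: p ≈ ln(2.38e-46/7.88e-16)/ln(7.88e-16/1.17e-5) ≈ 3.00.
Method Q: p ≈ ln(8.68e-17/6.88e-9)/ln(6.88e-9/6.12e-5) ≈ 2.00.
Method P has the higher order (≈3.0 vs ≈2.0).

P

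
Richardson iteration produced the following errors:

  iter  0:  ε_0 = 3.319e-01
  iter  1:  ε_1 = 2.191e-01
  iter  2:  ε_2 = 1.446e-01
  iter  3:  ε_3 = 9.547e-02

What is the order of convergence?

Consecutive ratios: ε_3/ε_2 = 9.547e-02/1.446e-01 = 0.660235, ε_2/ε_1 = 1.446e-01/2.191e-01 = 0.659973.
p ≈ ln(0.660235)/ln(0.659973) = -0.4152/-0.4156 ≈ 1.00.
So the convergence is linear (order 1).

1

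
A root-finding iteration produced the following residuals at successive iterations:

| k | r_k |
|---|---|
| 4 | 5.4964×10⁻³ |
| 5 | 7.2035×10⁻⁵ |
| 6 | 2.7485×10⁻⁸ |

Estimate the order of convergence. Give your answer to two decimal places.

1.82

p ≈ ln(r_6/r_5) / ln(r_5/r_4)
  = ln(2.7485×10⁻⁸/7.2035×10⁻⁵) / ln(7.2035×10⁻⁵/5.4964×10⁻³)
  = ln(0.000381551) / ln(0.0131059)
  = -7.87127 / -4.33469 ≈ 1.81588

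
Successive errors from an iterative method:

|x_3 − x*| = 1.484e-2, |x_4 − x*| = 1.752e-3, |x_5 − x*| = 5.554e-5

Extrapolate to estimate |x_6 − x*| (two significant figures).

First estimate the order: p ≈ ln(|x_5 − x*|/|x_4 − x*|) / ln(|x_4 − x*|/|x_3 − x*|) = ln(5.554e-5/1.752e-3)/ln(1.752e-3/1.484e-2) = ln(0.0317009)/ln(0.118059) ≈ 1.6154.
Then |x_6 − x*| ≈ |x_5 − x*|·(|x_5 − x*|/|x_4 − x*|)^p = 5.554e-5·(0.0317009)^1.6154 = 5.554e-5·0.00378993 ≈ 2.105e-07.

2.1e-7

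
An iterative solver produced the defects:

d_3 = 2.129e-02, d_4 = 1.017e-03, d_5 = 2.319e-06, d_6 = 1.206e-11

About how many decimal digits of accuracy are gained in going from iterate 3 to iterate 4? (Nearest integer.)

Digits gained ≈ log₁₀(d_3/d_4) = log₁₀(2.129e-02/1.017e-03) = log₁₀(20.9341) ≈ 1.321.

1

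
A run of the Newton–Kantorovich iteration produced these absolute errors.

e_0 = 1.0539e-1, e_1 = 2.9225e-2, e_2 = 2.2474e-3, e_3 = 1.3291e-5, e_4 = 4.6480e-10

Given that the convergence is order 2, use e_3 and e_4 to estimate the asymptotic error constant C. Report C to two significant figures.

C ≈ e_4 / e_3^2
  = 4.6480e-10 / (1.3291e-5)^2
  = 4.6480e-10 / 1.76651e-10 ≈ 2.6312

2.6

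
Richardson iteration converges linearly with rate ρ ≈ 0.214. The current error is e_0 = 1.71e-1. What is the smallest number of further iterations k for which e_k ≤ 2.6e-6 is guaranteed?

After k steps, e_k ≈ 1.71e-1·0.214^k.
Need 0.214^k ≤ 2.6e-6/1.71e-1 = 1.52047e-05.
k ≥ ln(1.52047e-05)/ln(0.214) = -11.0939/-1.54178 = 7.196.
Smallest integer k = 8.

8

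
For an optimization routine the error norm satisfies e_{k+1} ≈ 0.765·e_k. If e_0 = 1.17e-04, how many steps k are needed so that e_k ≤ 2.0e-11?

After k steps, e_k ≈ 1.17e-04·0.765^k.
Need 0.765^k ≤ 2.0e-11/1.17e-04 = 1.7094e-07.
k ≥ ln(1.7094e-07)/ln(0.765) = -15.5820/-0.26788 = 58.168.
Smallest integer k = 59.

59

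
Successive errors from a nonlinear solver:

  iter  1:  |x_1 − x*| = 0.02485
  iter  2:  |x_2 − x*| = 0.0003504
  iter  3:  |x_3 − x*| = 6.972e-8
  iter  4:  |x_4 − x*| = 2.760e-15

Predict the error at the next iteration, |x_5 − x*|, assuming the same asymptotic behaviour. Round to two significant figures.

4.3e-30

First estimate the order: p ≈ ln(|x_4 − x*|/|x_3 − x*|) / ln(|x_3 − x*|/|x_2 − x*|) = ln(2.760e-15/6.972e-8)/ln(6.972e-8/0.0003504) = ln(3.95869e-08)/ln(0.000198973) ≈ 2.0000.
Then |x_5 − x*| ≈ |x_4 − x*|·(|x_4 − x*|/|x_3 − x*|)^p = 2.760e-15·(3.95869e-08)^2.0000 = 2.760e-15·1.56712e-15 ≈ 4.325e-30.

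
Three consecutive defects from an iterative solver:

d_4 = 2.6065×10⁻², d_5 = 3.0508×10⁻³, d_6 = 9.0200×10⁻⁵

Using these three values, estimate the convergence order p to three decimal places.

1.641

p ≈ ln(d_6/d_5) / ln(d_5/d_4)
  = ln(9.0200×10⁻⁵/3.0508×10⁻³) / ln(3.0508×10⁻³/2.6065×10⁻²)
  = ln(0.029566) / ln(0.117046)
  = -3.521130 / -2.145188 ≈ 1.641409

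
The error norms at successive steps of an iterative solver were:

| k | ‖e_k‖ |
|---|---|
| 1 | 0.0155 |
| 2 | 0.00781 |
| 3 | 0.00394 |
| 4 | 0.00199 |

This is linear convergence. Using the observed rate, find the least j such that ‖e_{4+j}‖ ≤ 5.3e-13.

33

Rate ρ ≈ ‖e_4‖/‖e_3‖ = 0.00199/0.00394 = 0.5051.
After j more steps, ‖e_{4+j}‖ ≈ 0.00199·ρ^j; need ρ^j ≤ 5.3e-13/0.00199 = 2.66332e-10.
j ≥ ln(2.66332e-10)/ln(0.5051) = -22.0463/-0.68300 = 32.279.
So 33 more iterations are needed.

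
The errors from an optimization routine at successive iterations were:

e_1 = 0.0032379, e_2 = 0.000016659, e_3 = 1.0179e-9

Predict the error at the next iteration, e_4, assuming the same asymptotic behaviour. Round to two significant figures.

1.8e-17

First estimate the order: p ≈ ln(e_3/e_2) / ln(e_2/e_1) = ln(1.0179e-9/0.000016659)/ln(0.000016659/0.0032379) = ln(6.11021e-05)/ln(0.005145) ≈ 1.8413.
Then e_4 ≈ e_3·(e_3/e_2)^p = 1.0179e-9·(6.11021e-05)^1.8413 = 1.0179e-9·1.74127e-08 ≈ 1.772e-17.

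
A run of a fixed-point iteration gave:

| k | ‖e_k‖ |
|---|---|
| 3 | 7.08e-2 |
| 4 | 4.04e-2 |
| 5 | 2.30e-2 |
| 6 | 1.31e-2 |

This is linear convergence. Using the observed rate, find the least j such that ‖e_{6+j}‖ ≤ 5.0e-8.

Rate ρ ≈ ‖e_6‖/‖e_5‖ = 1.31e-2/2.30e-2 = 0.5696.
After j more steps, ‖e_{6+j}‖ ≈ 1.31e-2·ρ^j; need ρ^j ≤ 5.0e-8/1.31e-2 = 3.81679e-06.
j ≥ ln(3.81679e-06)/ln(0.5696) = -12.4761/-0.56282 = 22.167.
So 23 more iterations are needed.

23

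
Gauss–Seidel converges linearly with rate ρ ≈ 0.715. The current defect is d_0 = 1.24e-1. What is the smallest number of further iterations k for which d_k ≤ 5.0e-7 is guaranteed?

After k steps, d_k ≈ 1.24e-1·0.715^k.
Need 0.715^k ≤ 5.0e-7/1.24e-1 = 4.03226e-06.
k ≥ ln(4.03226e-06)/ln(0.715) = -12.4212/-0.33547 = 37.026.
Smallest integer k = 38.

38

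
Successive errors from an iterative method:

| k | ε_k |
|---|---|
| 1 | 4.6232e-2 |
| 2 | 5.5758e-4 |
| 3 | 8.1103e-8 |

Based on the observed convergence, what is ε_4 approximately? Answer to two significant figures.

First estimate the order: p ≈ ln(ε_3/ε_2) / ln(ε_2/ε_1) = ln(8.1103e-8/5.5758e-4)/ln(5.5758e-4/4.6232e-2) = ln(0.000145455)/ln(0.0120605) ≈ 2.0000.
Then ε_4 ≈ ε_3·(ε_3/ε_2)^p = 8.1103e-8·(0.000145455)^2.0000 = 8.1103e-8·2.11572e-08 ≈ 1.716e-15.

1.7e-15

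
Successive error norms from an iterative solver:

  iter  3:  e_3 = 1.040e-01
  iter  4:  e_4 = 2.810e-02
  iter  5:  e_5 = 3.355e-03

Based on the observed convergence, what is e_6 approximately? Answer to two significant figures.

First estimate the order: p ≈ ln(e_5/e_4) / ln(e_4/e_3) = ln(3.355e-03/2.810e-02)/ln(2.810e-02/1.040e-01) = ln(0.119395)/ln(0.270192) ≈ 1.6241.
Then e_6 ≈ e_5·(e_5/e_4)^p = 3.355e-03·(0.119395)^1.6241 = 3.355e-03·0.0316908 ≈ 0.0001063.

1.1e-4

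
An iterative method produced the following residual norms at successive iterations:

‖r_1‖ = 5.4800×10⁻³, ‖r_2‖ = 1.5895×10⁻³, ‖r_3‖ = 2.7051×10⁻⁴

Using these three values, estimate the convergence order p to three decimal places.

p ≈ ln(‖r_3‖/‖r_2‖) / ln(‖r_2‖/‖r_1‖)
  = ln(2.7051×10⁻⁴/1.5895×10⁻³) / ln(1.5895×10⁻³/5.4800×10⁻³)
  = ln(0.170186) / ln(0.290055)
  = -1.770863 / -1.237685 ≈ 1.430787

1.431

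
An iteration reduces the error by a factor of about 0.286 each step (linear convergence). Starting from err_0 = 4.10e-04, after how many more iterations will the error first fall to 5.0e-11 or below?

After k steps, err_k ≈ 4.10e-04·0.286^k.
Need 0.286^k ≤ 5.0e-11/4.10e-04 = 1.21951e-07.
k ≥ ln(1.21951e-07)/ln(0.286) = -15.9196/-1.25176 = 12.718.
Smallest integer k = 13.

13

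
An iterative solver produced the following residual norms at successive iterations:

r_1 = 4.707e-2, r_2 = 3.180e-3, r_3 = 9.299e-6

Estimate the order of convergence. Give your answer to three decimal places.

p ≈ ln(r_3/r_2) / ln(r_2/r_1)
  = ln(9.299e-6/3.180e-3) / ln(3.180e-3/4.707e-2)
  = ln(0.00292421) / ln(0.067559)
  = -5.834731 / -2.694754 ≈ 2.165218

2.165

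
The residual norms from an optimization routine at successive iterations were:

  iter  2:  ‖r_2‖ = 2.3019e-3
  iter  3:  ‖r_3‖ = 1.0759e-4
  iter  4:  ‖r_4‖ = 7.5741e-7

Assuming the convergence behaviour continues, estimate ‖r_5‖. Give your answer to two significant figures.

First estimate the order: p ≈ ln(‖r_4‖/‖r_3‖) / ln(‖r_3‖/‖r_2‖) = ln(7.5741e-7/1.0759e-4)/ln(1.0759e-4/2.3019e-3) = ln(0.00703978)/ln(0.0467396) ≈ 1.6180.
Then ‖r_5‖ ≈ ‖r_4‖·(‖r_4‖/‖r_3‖)^p = 7.5741e-7·(0.00703978)^1.6180 = 7.5741e-7·0.000329117 ≈ 2.493e-10.

2.5e-10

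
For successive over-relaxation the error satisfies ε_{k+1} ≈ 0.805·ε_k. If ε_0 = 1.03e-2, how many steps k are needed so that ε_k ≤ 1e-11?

96

After k steps, ε_k ≈ 1.03e-2·0.805^k.
Need 0.805^k ≤ 1e-11/1.03e-2 = 9.70874e-10.
k ≥ ln(9.70874e-10)/ln(0.805) = -20.7528/-0.21691 = 95.675.
Smallest integer k = 96.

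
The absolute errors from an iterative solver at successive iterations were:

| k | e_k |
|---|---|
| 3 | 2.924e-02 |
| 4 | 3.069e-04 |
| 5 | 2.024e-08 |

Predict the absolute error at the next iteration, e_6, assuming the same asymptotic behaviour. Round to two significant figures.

First estimate the order: p ≈ ln(e_5/e_4) / ln(e_4/e_3) = ln(2.024e-08/3.069e-04)/ln(3.069e-04/2.924e-02) = ln(6.59498e-05)/ln(0.0104959) ≈ 2.1126.
Then e_6 ≈ e_5·(e_5/e_4)^p = 2.024e-08·(6.59498e-05)^2.1126 = 2.024e-08·1.4712e-09 ≈ 2.978e-17.

3.0e-17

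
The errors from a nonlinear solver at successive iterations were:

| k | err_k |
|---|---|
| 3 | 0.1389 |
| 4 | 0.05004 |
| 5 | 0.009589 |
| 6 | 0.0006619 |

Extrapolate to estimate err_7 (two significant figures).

8.8e-6

First estimate the order: p ≈ ln(err_6/err_5) / ln(err_5/err_4) = ln(0.0006619/0.009589)/ln(0.009589/0.05004) = ln(0.069027)/ln(0.191627) ≈ 1.6180.
Then err_7 ≈ err_6·(err_6/err_5)^p = 0.0006619·(0.069027)^1.6180 = 0.0006619·0.0132292 ≈ 8.756e-06.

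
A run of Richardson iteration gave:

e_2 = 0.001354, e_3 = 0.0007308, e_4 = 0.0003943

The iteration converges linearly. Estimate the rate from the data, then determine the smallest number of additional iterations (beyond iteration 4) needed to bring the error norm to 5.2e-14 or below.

Rate ρ ≈ e_4/e_3 = 0.0003943/0.0007308 = 0.5395.
After j more steps, e_{4+j} ≈ 0.0003943·ρ^j; need ρ^j ≤ 5.2e-14/0.0003943 = 1.31879e-10.
j ≥ ln(1.31879e-10)/ln(0.5395) = -22.7491/-0.61711 = 36.864.
So 37 more iterations are needed.

37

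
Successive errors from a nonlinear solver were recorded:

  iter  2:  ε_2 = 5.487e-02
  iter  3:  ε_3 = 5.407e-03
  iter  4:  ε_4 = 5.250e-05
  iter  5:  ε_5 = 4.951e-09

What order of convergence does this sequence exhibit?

2

Consecutive ratios: ε_5/ε_4 = 4.951e-09/5.250e-05 = 9.43048e-05, ε_4/ε_3 = 5.250e-05/5.407e-03 = 0.00970964.
p ≈ ln(9.43048e-05)/ln(0.00970964) = -9.2690/-4.6346 ≈ 2.00.
So the convergence is quadratic (order 2).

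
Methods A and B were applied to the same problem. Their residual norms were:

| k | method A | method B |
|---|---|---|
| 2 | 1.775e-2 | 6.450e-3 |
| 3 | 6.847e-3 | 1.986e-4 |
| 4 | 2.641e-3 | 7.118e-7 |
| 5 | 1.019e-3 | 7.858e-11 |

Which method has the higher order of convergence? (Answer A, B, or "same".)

Method A: p ≈ ln(1.019e-3/2.641e-3)/ln(2.641e-3/6.847e-3) ≈ 1.00.
Method B: p ≈ ln(7.858e-11/7.118e-7)/ln(7.118e-7/1.986e-4) ≈ 1.62.
Method B has the higher order (≈1.6 vs ≈1.0).

B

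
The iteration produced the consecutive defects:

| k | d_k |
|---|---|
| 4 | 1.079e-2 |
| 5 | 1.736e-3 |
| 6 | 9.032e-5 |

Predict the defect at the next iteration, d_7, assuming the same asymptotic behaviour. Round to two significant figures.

First estimate the order: p ≈ ln(d_6/d_5) / ln(d_5/d_4) = ln(9.032e-5/1.736e-3)/ln(1.736e-3/1.079e-2) = ln(0.0520276)/ln(0.16089) ≈ 1.6179.
Then d_7 ≈ d_6·(d_6/d_5)^p = 9.032e-5·(0.0520276)^1.6179 = 9.032e-5·0.00837519 ≈ 7.564e-07.

7.6e-7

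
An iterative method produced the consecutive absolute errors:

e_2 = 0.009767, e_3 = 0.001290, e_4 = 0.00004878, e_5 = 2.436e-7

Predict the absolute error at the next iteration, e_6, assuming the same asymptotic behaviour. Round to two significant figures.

4.6e-11

First estimate the order: p ≈ ln(e_5/e_4) / ln(e_4/e_3) = ln(2.436e-7/0.00004878)/ln(0.00004878/0.001290) = ln(0.00499385)/ln(0.037814) ≈ 1.6181.
Then e_6 ≈ e_5·(e_5/e_4)^p = 2.436e-7·(0.00499385)^1.6181 = 2.436e-7·0.000188729 ≈ 4.597e-11.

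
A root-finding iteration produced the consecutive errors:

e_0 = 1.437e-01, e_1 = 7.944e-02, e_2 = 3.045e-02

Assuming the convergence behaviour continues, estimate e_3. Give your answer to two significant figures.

6.5e-3

First estimate the order: p ≈ ln(e_2/e_1) / ln(e_1/e_0) = ln(3.045e-02/7.944e-02)/ln(7.944e-02/1.437e-01) = ln(0.383308)/ln(0.552818) ≈ 1.6178.
Then e_3 ≈ e_2·(e_2/e_1)^p = 3.045e-02·(0.383308)^1.6178 = 3.045e-02·0.211965 ≈ 0.006454.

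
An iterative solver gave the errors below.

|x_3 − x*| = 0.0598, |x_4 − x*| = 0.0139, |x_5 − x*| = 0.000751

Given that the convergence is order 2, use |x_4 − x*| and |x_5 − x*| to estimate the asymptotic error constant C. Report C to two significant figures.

3.9

C ≈ |x_5 − x*| / |x_4 − x*|^2
  = 0.000751 / (0.0139)^2
  = 0.000751 / 0.00019321 ≈ 3.887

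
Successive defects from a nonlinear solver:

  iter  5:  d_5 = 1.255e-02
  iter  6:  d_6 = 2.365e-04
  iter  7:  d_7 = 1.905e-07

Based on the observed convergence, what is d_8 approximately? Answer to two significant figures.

5.4e-13

First estimate the order: p ≈ ln(d_7/d_6) / ln(d_6/d_5) = ln(1.905e-07/2.365e-04)/ln(2.365e-04/1.255e-02) = ln(0.000805497)/ln(0.0188446) ≈ 1.7938.
Then d_8 ≈ d_7·(d_7/d_6)^p = 1.905e-07·(0.000805497)^1.7938 = 1.905e-07·2.81902e-06 ≈ 5.37e-13.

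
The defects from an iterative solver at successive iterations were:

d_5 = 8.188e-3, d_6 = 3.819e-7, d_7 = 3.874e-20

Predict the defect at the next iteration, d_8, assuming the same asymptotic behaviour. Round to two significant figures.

4.0e-59

First estimate the order: p ≈ ln(d_7/d_6) / ln(d_6/d_5) = ln(3.874e-20/3.819e-7)/ln(3.819e-7/8.188e-3) = ln(1.0144e-13)/ln(4.66414e-05) ≈ 3.0000.
Then d_8 ≈ d_7·(d_7/d_6)^p = 3.874e-20·(1.0144e-13)^3.0000 = 3.874e-20·1.04383e-39 ≈ 4.044e-59.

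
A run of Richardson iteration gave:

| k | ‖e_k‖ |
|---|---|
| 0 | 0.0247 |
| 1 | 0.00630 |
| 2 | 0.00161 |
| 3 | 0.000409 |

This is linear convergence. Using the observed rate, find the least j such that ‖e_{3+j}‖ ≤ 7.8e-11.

12

Rate ρ ≈ ‖e_3‖/‖e_2‖ = 0.000409/0.00161 = 0.2540.
After j more steps, ‖e_{3+j}‖ ≈ 0.000409·ρ^j; need ρ^j ≤ 7.8e-11/0.000409 = 1.90709e-07.
j ≥ ln(1.90709e-07)/ln(0.2540) = -15.4725/-1.37042 = 11.290.
So 12 more iterations are needed.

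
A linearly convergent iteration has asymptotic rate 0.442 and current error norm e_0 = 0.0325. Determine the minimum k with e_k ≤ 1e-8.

19

After k steps, e_k ≈ 0.0325·0.442^k.
Need 0.442^k ≤ 1e-8/0.0325 = 3.07692e-07.
k ≥ ln(3.07692e-07)/ln(0.442) = -14.9942/-0.81645 = 18.365.
Smallest integer k = 19.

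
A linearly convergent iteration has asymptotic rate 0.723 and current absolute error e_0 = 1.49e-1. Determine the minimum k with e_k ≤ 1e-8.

51

After k steps, e_k ≈ 1.49e-1·0.723^k.
Need 0.723^k ≤ 1e-8/1.49e-1 = 6.71141e-08.
k ≥ ln(6.71141e-08)/ln(0.723) = -16.5169/-0.32435 = 50.923.
Smallest integer k = 51.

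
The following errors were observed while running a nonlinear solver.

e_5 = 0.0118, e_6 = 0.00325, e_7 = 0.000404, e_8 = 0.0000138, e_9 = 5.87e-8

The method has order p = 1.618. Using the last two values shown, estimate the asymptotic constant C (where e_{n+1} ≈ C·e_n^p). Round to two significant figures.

C ≈ e_9 / e_8^1.618
  = 5.87e-8 / (0.0000138)^1.618
  = 5.87e-8 / 1.36875e-08 ≈ 4.2886

4.3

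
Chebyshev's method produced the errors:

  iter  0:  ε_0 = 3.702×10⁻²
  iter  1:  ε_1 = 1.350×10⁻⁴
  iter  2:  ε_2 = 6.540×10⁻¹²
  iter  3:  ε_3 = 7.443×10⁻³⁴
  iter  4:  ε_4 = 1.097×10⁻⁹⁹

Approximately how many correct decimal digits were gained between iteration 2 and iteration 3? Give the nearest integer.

Digits gained ≈ log₁₀(ε_2/ε_3) = log₁₀(6.540×10⁻¹²/7.443×10⁻³⁴) = log₁₀(8.78678e+21) ≈ 21.944.

22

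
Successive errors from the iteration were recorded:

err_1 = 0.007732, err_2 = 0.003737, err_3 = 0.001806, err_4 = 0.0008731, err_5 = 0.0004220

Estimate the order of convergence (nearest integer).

Consecutive ratios: err_5/err_4 = 0.0004220/0.0008731 = 0.483335, err_4/err_3 = 0.0008731/0.001806 = 0.483444.
p ≈ ln(0.483335)/ln(0.483444) = -0.7270/-0.7268 ≈ 1.00.
So the convergence is linear (order 1).

1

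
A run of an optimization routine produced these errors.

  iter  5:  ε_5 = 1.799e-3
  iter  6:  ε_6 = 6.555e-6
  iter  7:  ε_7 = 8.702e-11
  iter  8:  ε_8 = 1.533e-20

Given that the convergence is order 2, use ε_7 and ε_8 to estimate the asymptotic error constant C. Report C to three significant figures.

2.02

C ≈ ε_8 / ε_7^2
  = 1.533e-20 / (8.702e-11)^2
  = 1.533e-20 / 7.57248e-21 ≈ 2.0244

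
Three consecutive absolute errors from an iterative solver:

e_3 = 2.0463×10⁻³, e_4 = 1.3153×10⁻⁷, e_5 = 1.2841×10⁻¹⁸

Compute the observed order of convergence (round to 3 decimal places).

p ≈ ln(e_5/e_4) / ln(e_4/e_3)
  = ln(1.2841×10⁻¹⁸/1.3153×10⁻⁷) / ln(1.3153×10⁻⁷/2.0463×10⁻³)
  = ln(9.76279e-12) / ln(6.4277e-05)
  = -25.352443 / -9.652309 ≈ 2.626568

2.627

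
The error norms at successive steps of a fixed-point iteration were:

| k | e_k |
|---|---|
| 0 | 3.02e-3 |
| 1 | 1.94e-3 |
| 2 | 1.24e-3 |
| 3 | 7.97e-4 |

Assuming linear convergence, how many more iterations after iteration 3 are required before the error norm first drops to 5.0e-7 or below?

Rate ρ ≈ e_3/e_2 = 7.97e-4/1.24e-3 = 0.6427.
After j more steps, e_{3+j} ≈ 7.97e-4·ρ^j; need ρ^j ≤ 5.0e-7/7.97e-4 = 0.000627353.
j ≥ ln(0.000627353)/ln(0.6427) = -7.3740/-0.44208 = 16.680.
So 17 more iterations are needed.

17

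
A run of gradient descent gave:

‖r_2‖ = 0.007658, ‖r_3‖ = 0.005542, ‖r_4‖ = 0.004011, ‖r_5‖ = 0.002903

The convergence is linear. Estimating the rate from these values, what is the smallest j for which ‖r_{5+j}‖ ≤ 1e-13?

75

Rate ρ ≈ ‖r_5‖/‖r_4‖ = 0.002903/0.004011 = 0.7238.
After j more steps, ‖r_{5+j}‖ ≈ 0.002903·ρ^j; need ρ^j ≤ 1e-13/0.002903 = 3.44471e-11.
j ≥ ln(3.44471e-11)/ln(0.7238) = -24.0916/-0.32324 = 74.532.
So 75 more iterations are needed.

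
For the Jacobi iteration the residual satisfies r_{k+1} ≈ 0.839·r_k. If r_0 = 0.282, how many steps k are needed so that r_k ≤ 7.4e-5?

After k steps, r_k ≈ 0.282·0.839^k.
Need 0.839^k ≤ 7.4e-5/0.282 = 0.000262411.
k ≥ ln(0.000262411)/ln(0.839) = -8.2456/-0.17554 = 46.973.
Smallest integer k = 47.

47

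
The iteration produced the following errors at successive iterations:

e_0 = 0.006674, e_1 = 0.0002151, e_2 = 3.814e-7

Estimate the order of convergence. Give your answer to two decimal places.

1.84

p ≈ ln(e_2/e_1) / ln(e_1/e_0)
  = ln(3.814e-7/0.0002151) / ln(0.0002151/0.006674)
  = ln(0.00177313) / ln(0.0322295)
  = -6.33501 / -3.43487 ≈ 1.84432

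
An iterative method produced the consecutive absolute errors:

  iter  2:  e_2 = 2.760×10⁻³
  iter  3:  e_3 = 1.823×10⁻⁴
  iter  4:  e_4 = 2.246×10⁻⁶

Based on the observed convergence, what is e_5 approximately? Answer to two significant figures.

First estimate the order: p ≈ ln(e_4/e_3) / ln(e_3/e_2) = ln(2.246×10⁻⁶/1.823×10⁻⁴)/ln(1.823×10⁻⁴/2.760×10⁻³) = ln(0.0123204)/ln(0.0660507) ≈ 1.6179.
Then e_5 ≈ e_4·(e_4/e_3)^p = 2.246×10⁻⁶·(0.0123204)^1.6179 = 2.246×10⁻⁶·0.00081437 ≈ 1.829e-09.

1.8e-9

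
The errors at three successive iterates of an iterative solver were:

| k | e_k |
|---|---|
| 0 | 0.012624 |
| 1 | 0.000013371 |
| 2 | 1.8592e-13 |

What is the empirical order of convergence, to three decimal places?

2.641

p ≈ ln(e_2/e_1) / ln(e_1/e_0)
  = ln(1.8592e-13/0.000013371) / ln(0.000013371/0.012624)
  = ln(1.39047e-08) / ln(0.00105917)
  = -18.091039 / -6.850270 ≈ 2.640923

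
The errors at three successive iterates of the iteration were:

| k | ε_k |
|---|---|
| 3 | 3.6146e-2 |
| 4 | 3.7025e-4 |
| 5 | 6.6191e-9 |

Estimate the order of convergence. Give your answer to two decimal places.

p ≈ ln(ε_5/ε_4) / ln(ε_4/ε_3)
  = ln(6.6191e-9/3.7025e-4) / ln(3.7025e-4/3.6146e-2)
  = ln(1.78774e-05) / ln(0.0102432)
  = -10.93197 / -4.58114 ≈ 2.38630

2.39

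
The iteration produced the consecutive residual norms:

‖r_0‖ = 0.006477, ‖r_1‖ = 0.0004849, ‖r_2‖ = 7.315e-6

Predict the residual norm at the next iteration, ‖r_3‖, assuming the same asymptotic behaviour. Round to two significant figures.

First estimate the order: p ≈ ln(‖r_2‖/‖r_1‖) / ln(‖r_1‖/‖r_0‖) = ln(7.315e-6/0.0004849)/ln(0.0004849/0.006477) = ln(0.0150856)/ln(0.0748649) ≈ 1.6180.
Then ‖r_3‖ ≈ ‖r_2‖·(‖r_2‖/‖r_1‖)^p = 7.315e-6·(0.0150856)^1.6180 = 7.315e-6·0.00112957 ≈ 8.263e-09.

8.3e-9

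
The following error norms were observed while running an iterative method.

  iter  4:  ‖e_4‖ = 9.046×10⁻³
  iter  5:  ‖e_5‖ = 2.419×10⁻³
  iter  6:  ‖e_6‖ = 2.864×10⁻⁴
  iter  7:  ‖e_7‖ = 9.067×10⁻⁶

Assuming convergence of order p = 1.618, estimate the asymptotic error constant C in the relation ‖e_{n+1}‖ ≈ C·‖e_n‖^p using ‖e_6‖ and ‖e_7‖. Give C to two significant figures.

4.9

C ≈ ‖e_7‖ / ‖e_6‖^1.618
  = 9.067×10⁻⁶ / (2.864×10⁻⁴)^1.618
  = 9.067×10⁻⁶ / 1.8509e-06 ≈ 4.8987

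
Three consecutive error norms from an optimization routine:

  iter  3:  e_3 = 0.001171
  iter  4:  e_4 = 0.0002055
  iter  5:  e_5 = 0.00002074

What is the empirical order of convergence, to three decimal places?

p ≈ ln(e_5/e_4) / ln(e_4/e_3)
  = ln(0.00002074/0.0002055) / ln(0.0002055/0.001171)
  = ln(0.100925) / ln(0.175491)
  = -2.293378 / -1.740168 ≈ 1.317906

1.318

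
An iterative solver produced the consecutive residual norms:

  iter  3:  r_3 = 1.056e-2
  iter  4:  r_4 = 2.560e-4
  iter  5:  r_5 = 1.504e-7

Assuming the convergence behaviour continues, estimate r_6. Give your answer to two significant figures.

5.2e-14

First estimate the order: p ≈ ln(r_5/r_4) / ln(r_4/r_3) = ln(1.504e-7/2.560e-4)/ln(2.560e-4/1.056e-2) = ln(0.0005875)/ln(0.0242424) ≈ 2.0001.
Then r_6 ≈ r_5·(r_5/r_4)^p = 1.504e-7·(0.0005875)^2.0001 = 1.504e-7·3.449e-07 ≈ 5.187e-14.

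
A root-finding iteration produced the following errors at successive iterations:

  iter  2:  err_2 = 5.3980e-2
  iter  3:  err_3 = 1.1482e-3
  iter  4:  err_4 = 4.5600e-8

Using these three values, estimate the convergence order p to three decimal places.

p ≈ ln(err_4/err_3) / ln(err_3/err_2)
  = ln(4.5600e-8/1.1482e-3) / ln(1.1482e-3/5.3980e-2)
  = ln(3.97143e-05) / ln(0.0212708)
  = -10.133799 / -3.850420 ≈ 2.631868

2.632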